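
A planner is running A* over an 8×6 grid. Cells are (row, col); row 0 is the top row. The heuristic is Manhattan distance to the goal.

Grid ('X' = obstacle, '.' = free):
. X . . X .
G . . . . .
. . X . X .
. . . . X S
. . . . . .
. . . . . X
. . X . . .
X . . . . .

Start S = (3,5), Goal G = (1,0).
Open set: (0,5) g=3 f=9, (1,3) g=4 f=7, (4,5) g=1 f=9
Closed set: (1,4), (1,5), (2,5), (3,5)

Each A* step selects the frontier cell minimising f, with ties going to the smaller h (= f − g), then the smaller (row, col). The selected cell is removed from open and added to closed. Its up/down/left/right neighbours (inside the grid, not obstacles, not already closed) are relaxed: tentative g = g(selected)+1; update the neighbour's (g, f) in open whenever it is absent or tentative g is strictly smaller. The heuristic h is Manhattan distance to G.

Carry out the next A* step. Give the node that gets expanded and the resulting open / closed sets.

expanded=(1,3); open=[(0,3) g=5 f=9, (0,5) g=3 f=9, (1,2) g=5 f=7, (2,3) g=5 f=9, (4,5) g=1 f=9]; closed=[(1,3), (1,4), (1,5), (2,5), (3,5)]

step 1: expand (1,3) (f=7, h=3) → closed; open now [(0,3) g=5 f=9, (0,5) g=3 f=9, (1,2) g=5 f=7, (2,3) g=5 f=9, (4,5) g=1 f=9]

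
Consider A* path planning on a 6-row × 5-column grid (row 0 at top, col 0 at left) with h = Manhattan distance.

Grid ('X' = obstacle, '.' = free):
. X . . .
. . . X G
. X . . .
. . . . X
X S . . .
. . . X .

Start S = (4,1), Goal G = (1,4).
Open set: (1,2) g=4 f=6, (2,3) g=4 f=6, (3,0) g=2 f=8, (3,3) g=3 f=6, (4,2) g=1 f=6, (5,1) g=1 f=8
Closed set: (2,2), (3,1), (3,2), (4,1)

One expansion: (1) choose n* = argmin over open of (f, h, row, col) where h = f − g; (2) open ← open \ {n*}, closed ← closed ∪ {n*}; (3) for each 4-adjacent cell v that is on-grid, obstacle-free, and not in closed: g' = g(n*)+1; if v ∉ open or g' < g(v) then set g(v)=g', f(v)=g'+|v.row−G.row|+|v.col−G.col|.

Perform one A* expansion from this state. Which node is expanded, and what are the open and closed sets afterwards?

expanded=(1,2); open=[(0,2) g=5 f=8, (1,1) g=5 f=8, (2,3) g=4 f=6, (3,0) g=2 f=8, (3,3) g=3 f=6, (4,2) g=1 f=6, (5,1) g=1 f=8]; closed=[(1,2), (2,2), (3,1), (3,2), (4,1)]

step 1: expand (1,2) (f=6, h=2) → closed; open now [(0,2) g=5 f=8, (1,1) g=5 f=8, (2,3) g=4 f=6, (3,0) g=2 f=8, (3,3) g=3 f=6, (4,2) g=1 f=6, (5,1) g=1 f=8]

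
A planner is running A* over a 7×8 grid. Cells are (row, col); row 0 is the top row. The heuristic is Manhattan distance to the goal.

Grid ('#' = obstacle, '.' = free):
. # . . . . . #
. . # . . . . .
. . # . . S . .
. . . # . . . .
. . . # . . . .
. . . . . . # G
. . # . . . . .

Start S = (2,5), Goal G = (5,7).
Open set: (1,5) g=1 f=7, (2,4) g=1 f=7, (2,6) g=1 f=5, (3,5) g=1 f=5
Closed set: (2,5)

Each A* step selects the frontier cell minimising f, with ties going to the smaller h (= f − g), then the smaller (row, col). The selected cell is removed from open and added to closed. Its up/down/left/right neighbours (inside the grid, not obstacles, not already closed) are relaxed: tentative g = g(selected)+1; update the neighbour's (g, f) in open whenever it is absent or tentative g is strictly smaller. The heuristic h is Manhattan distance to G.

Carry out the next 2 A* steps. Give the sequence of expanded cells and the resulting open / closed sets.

order=[(2,6) → (2,7)]; open=[(1,5) g=1 f=7, (1,6) g=2 f=7, (1,7) g=3 f=7, (2,4) g=1 f=7, (3,5) g=1 f=5, (3,6) g=2 f=5, (3,7) g=3 f=5]; closed=[(2,5), (2,6), (2,7)]

step 1: expand (2,6) (f=5, h=4) → closed; open now [(1,5) g=1 f=7, (1,6) g=2 f=7, (2,4) g=1 f=7, (2,7) g=2 f=5, (3,5) g=1 f=5, (3,6) g=2 f=5]
step 2: expand (2,7) (f=5, h=3) → closed; open now [(1,5) g=1 f=7, (1,6) g=2 f=7, (1,7) g=3 f=7, (2,4) g=1 f=7, (3,5) g=1 f=5, (3,6) g=2 f=5, (3,7) g=3 f=5]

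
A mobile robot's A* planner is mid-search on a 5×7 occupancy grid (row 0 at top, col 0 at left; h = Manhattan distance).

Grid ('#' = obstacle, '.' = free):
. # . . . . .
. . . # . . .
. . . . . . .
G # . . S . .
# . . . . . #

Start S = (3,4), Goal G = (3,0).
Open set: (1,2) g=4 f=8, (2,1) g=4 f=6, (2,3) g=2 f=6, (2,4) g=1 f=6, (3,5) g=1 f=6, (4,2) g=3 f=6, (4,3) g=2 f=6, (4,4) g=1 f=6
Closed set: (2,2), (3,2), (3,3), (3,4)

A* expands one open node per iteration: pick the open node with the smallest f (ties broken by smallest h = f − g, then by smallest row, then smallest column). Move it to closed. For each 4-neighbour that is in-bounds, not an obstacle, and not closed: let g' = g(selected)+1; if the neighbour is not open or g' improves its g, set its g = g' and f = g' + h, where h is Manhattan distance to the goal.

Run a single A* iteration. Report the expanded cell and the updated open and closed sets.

step 1: expand (2,1) (f=6, h=2) → closed; open now [(1,1) g=5 f=8, (1,2) g=4 f=8, (2,0) g=5 f=6, (2,3) g=2 f=6, (2,4) g=1 f=6, (3,5) g=1 f=6, (4,2) g=3 f=6, (4,3) g=2 f=6, (4,4) g=1 f=6]

expanded=(2,1); open=[(1,1) g=5 f=8, (1,2) g=4 f=8, (2,0) g=5 f=6, (2,3) g=2 f=6, (2,4) g=1 f=6, (3,5) g=1 f=6, (4,2) g=3 f=6, (4,3) g=2 f=6, (4,4) g=1 f=6]; closed=[(2,1), (2,2), (3,2), (3,3), (3,4)]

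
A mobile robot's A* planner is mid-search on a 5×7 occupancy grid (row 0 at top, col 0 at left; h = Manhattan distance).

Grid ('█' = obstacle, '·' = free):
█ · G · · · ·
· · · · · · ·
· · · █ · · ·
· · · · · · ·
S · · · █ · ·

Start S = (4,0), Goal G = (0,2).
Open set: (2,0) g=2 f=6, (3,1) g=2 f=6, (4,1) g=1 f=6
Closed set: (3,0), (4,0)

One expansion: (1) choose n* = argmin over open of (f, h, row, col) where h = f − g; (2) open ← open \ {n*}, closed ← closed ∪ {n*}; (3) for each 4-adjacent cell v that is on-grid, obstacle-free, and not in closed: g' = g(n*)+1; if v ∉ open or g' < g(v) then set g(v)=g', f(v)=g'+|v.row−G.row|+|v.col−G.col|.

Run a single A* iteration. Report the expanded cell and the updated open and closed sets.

expanded=(2,0); open=[(1,0) g=3 f=6, (2,1) g=3 f=6, (3,1) g=2 f=6, (4,1) g=1 f=6]; closed=[(2,0), (3,0), (4,0)]

step 1: expand (2,0) (f=6, h=4) → closed; open now [(1,0) g=3 f=6, (2,1) g=3 f=6, (3,1) g=2 f=6, (4,1) g=1 f=6]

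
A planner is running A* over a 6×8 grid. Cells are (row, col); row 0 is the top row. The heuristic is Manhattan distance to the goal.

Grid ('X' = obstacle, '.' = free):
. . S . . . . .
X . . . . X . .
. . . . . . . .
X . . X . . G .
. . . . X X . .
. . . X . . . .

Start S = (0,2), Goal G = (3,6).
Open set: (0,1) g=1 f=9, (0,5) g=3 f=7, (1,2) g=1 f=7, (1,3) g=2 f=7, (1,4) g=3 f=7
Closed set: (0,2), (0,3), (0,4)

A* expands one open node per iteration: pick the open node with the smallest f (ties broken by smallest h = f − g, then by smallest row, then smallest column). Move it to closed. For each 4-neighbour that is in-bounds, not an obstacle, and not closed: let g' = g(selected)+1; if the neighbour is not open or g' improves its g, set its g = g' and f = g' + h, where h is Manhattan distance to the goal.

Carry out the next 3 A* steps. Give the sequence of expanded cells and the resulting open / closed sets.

step 1: expand (0,5) (f=7, h=4) → closed; open now [(0,1) g=1 f=9, (0,6) g=4 f=7, (1,2) g=1 f=7, (1,3) g=2 f=7, (1,4) g=3 f=7]
step 2: expand (0,6) (f=7, h=3) → closed; open now [(0,1) g=1 f=9, (0,7) g=5 f=9, (1,2) g=1 f=7, (1,3) g=2 f=7, (1,4) g=3 f=7, (1,6) g=5 f=7]
step 3: expand (1,6) (f=7, h=2) → closed; open now [(0,1) g=1 f=9, (0,7) g=5 f=9, (1,2) g=1 f=7, (1,3) g=2 f=7, (1,4) g=3 f=7, (1,7) g=6 f=9, (2,6) g=6 f=7]

order=[(0,5) → (0,6) → (1,6)]; open=[(0,1) g=1 f=9, (0,7) g=5 f=9, (1,2) g=1 f=7, (1,3) g=2 f=7, (1,4) g=3 f=7, (1,7) g=6 f=9, (2,6) g=6 f=7]; closed=[(0,2), (0,3), (0,4), (0,5), (0,6), (1,6)]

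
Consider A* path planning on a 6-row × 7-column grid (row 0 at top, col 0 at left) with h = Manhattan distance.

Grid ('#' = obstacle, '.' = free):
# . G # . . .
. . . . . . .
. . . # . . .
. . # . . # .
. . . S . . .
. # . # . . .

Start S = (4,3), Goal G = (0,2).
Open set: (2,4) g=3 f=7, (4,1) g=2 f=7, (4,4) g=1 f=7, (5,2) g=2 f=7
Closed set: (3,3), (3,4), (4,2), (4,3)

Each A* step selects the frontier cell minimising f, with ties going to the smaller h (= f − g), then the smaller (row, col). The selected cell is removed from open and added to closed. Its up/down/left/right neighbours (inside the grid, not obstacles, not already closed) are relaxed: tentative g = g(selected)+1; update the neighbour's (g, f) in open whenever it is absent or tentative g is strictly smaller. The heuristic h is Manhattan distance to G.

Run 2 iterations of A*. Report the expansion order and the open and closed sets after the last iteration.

step 1: expand (2,4) (f=7, h=4) → closed; open now [(1,4) g=4 f=7, (2,5) g=4 f=9, (4,1) g=2 f=7, (4,4) g=1 f=7, (5,2) g=2 f=7]
step 2: expand (1,4) (f=7, h=3) → closed; open now [(0,4) g=5 f=7, (1,3) g=5 f=7, (1,5) g=5 f=9, (2,5) g=4 f=9, (4,1) g=2 f=7, (4,4) g=1 f=7, (5,2) g=2 f=7]

order=[(2,4) → (1,4)]; open=[(0,4) g=5 f=7, (1,3) g=5 f=7, (1,5) g=5 f=9, (2,5) g=4 f=9, (4,1) g=2 f=7, (4,4) g=1 f=7, (5,2) g=2 f=7]; closed=[(1,4), (2,4), (3,3), (3,4), (4,2), (4,3)]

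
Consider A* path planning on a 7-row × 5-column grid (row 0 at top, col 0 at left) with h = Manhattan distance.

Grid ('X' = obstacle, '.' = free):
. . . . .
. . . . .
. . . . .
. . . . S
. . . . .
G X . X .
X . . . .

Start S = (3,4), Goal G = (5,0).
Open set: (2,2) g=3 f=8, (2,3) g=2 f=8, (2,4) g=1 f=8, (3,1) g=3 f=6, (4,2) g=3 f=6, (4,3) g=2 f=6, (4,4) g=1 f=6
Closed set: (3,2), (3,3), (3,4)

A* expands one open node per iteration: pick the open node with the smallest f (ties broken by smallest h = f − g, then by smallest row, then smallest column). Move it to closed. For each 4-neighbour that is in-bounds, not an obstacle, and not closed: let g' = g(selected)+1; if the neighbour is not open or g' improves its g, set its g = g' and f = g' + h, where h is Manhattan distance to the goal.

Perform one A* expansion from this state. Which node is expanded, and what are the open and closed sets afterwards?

expanded=(3,1); open=[(2,1) g=4 f=8, (2,2) g=3 f=8, (2,3) g=2 f=8, (2,4) g=1 f=8, (3,0) g=4 f=6, (4,1) g=4 f=6, (4,2) g=3 f=6, (4,3) g=2 f=6, (4,4) g=1 f=6]; closed=[(3,1), (3,2), (3,3), (3,4)]

step 1: expand (3,1) (f=6, h=3) → closed; open now [(2,1) g=4 f=8, (2,2) g=3 f=8, (2,3) g=2 f=8, (2,4) g=1 f=8, (3,0) g=4 f=6, (4,1) g=4 f=6, (4,2) g=3 f=6, (4,3) g=2 f=6, (4,4) g=1 f=6]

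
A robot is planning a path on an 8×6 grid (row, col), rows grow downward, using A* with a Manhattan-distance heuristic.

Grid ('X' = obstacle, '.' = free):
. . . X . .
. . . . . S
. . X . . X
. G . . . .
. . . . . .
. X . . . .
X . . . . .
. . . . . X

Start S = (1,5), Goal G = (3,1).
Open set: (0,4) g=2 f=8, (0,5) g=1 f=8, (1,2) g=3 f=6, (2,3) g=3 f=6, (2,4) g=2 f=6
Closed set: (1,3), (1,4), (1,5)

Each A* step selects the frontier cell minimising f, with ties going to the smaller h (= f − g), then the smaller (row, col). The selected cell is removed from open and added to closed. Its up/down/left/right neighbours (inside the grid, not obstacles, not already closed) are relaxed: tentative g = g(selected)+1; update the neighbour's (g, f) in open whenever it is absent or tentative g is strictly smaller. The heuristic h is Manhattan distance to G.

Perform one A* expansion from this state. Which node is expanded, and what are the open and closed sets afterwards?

step 1: expand (1,2) (f=6, h=3) → closed; open now [(0,2) g=4 f=8, (0,4) g=2 f=8, (0,5) g=1 f=8, (1,1) g=4 f=6, (2,3) g=3 f=6, (2,4) g=2 f=6]

expanded=(1,2); open=[(0,2) g=4 f=8, (0,4) g=2 f=8, (0,5) g=1 f=8, (1,1) g=4 f=6, (2,3) g=3 f=6, (2,4) g=2 f=6]; closed=[(1,2), (1,3), (1,4), (1,5)]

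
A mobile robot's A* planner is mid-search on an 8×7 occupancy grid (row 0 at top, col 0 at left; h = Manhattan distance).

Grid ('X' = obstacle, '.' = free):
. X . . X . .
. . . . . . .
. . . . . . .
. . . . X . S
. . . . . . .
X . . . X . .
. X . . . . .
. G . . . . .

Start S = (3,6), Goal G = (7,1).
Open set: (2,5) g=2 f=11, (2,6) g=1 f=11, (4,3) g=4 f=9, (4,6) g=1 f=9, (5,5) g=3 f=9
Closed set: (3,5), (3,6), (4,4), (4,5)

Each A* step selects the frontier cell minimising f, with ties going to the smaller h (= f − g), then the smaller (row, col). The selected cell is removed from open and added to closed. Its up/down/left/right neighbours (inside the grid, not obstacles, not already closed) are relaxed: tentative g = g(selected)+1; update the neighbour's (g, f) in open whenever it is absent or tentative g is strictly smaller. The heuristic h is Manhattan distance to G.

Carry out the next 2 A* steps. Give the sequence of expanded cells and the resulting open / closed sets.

step 1: expand (4,3) (f=9, h=5) → closed; open now [(2,5) g=2 f=11, (2,6) g=1 f=11, (3,3) g=5 f=11, (4,2) g=5 f=9, (4,6) g=1 f=9, (5,3) g=5 f=9, (5,5) g=3 f=9]
step 2: expand (4,2) (f=9, h=4) → closed; open now [(2,5) g=2 f=11, (2,6) g=1 f=11, (3,2) g=6 f=11, (3,3) g=5 f=11, (4,1) g=6 f=9, (4,6) g=1 f=9, (5,2) g=6 f=9, (5,3) g=5 f=9, (5,5) g=3 f=9]

order=[(4,3) → (4,2)]; open=[(2,5) g=2 f=11, (2,6) g=1 f=11, (3,2) g=6 f=11, (3,3) g=5 f=11, (4,1) g=6 f=9, (4,6) g=1 f=9, (5,2) g=6 f=9, (5,3) g=5 f=9, (5,5) g=3 f=9]; closed=[(3,5), (3,6), (4,2), (4,3), (4,4), (4,5)]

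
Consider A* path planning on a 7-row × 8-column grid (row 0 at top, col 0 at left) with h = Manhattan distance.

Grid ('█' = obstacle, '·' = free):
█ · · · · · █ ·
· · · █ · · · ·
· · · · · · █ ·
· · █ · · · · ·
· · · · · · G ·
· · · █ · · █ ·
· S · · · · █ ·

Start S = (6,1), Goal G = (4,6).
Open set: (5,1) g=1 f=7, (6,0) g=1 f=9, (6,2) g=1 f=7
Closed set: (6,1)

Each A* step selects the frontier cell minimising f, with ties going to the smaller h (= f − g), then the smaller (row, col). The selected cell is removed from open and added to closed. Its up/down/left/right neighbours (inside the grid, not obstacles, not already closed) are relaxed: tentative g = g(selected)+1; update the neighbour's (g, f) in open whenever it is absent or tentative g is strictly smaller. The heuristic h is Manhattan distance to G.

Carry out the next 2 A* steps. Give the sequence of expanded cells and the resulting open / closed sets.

order=[(5,1) → (4,1)]; open=[(3,1) g=3 f=9, (4,0) g=3 f=9, (4,2) g=3 f=7, (5,0) g=2 f=9, (5,2) g=2 f=7, (6,0) g=1 f=9, (6,2) g=1 f=7]; closed=[(4,1), (5,1), (6,1)]

step 1: expand (5,1) (f=7, h=6) → closed; open now [(4,1) g=2 f=7, (5,0) g=2 f=9, (5,2) g=2 f=7, (6,0) g=1 f=9, (6,2) g=1 f=7]
step 2: expand (4,1) (f=7, h=5) → closed; open now [(3,1) g=3 f=9, (4,0) g=3 f=9, (4,2) g=3 f=7, (5,0) g=2 f=9, (5,2) g=2 f=7, (6,0) g=1 f=9, (6,2) g=1 f=7]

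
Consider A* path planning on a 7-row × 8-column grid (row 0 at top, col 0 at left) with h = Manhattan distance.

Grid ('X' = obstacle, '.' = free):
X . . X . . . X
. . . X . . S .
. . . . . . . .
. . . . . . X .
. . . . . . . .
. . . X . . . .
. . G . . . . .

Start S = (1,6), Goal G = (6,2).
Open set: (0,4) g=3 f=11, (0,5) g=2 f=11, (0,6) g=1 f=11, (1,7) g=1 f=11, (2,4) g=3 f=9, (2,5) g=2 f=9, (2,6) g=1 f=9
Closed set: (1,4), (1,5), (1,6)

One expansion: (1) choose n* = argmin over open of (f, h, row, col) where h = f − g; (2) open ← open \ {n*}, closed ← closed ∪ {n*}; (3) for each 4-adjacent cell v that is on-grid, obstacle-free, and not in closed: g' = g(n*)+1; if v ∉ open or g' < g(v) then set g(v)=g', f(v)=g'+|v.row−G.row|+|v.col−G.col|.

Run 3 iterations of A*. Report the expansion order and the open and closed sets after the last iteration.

step 1: expand (2,4) (f=9, h=6) → closed; open now [(0,4) g=3 f=11, (0,5) g=2 f=11, (0,6) g=1 f=11, (1,7) g=1 f=11, (2,3) g=4 f=9, (2,5) g=2 f=9, (2,6) g=1 f=9, (3,4) g=4 f=9]
step 2: expand (2,3) (f=9, h=5) → closed; open now [(0,4) g=3 f=11, (0,5) g=2 f=11, (0,6) g=1 f=11, (1,7) g=1 f=11, (2,2) g=5 f=9, (2,5) g=2 f=9, (2,6) g=1 f=9, (3,3) g=5 f=9, (3,4) g=4 f=9]
step 3: expand (2,2) (f=9, h=4) → closed; open now [(0,4) g=3 f=11, (0,5) g=2 f=11, (0,6) g=1 f=11, (1,2) g=6 f=11, (1,7) g=1 f=11, (2,1) g=6 f=11, (2,5) g=2 f=9, (2,6) g=1 f=9, (3,2) g=6 f=9, (3,3) g=5 f=9, (3,4) g=4 f=9]

order=[(2,4) → (2,3) → (2,2)]; open=[(0,4) g=3 f=11, (0,5) g=2 f=11, (0,6) g=1 f=11, (1,2) g=6 f=11, (1,7) g=1 f=11, (2,1) g=6 f=11, (2,5) g=2 f=9, (2,6) g=1 f=9, (3,2) g=6 f=9, (3,3) g=5 f=9, (3,4) g=4 f=9]; closed=[(1,4), (1,5), (1,6), (2,2), (2,3), (2,4)]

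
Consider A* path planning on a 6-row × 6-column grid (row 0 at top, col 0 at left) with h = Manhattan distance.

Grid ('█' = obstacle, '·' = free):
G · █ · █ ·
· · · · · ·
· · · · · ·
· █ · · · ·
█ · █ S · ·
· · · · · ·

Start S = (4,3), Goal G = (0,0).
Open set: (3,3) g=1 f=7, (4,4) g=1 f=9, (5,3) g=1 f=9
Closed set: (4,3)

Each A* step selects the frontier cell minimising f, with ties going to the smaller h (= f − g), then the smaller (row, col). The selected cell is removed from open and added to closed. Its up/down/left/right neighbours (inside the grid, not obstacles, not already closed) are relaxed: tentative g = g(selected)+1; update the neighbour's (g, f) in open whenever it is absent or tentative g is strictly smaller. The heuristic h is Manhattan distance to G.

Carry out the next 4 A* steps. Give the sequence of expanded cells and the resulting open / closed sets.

order=[(3,3) → (2,3) → (1,3) → (0,3)]; open=[(1,2) g=4 f=7, (1,4) g=4 f=9, (2,2) g=3 f=7, (2,4) g=3 f=9, (3,2) g=2 f=7, (3,4) g=2 f=9, (4,4) g=1 f=9, (5,3) g=1 f=9]; closed=[(0,3), (1,3), (2,3), (3,3), (4,3)]

step 1: expand (3,3) (f=7, h=6) → closed; open now [(2,3) g=2 f=7, (3,2) g=2 f=7, (3,4) g=2 f=9, (4,4) g=1 f=9, (5,3) g=1 f=9]
step 2: expand (2,3) (f=7, h=5) → closed; open now [(1,3) g=3 f=7, (2,2) g=3 f=7, (2,4) g=3 f=9, (3,2) g=2 f=7, (3,4) g=2 f=9, (4,4) g=1 f=9, (5,3) g=1 f=9]
step 3: expand (1,3) (f=7, h=4) → closed; open now [(0,3) g=4 f=7, (1,2) g=4 f=7, (1,4) g=4 f=9, (2,2) g=3 f=7, (2,4) g=3 f=9, (3,2) g=2 f=7, (3,4) g=2 f=9, (4,4) g=1 f=9, (5,3) g=1 f=9]
step 4: expand (0,3) (f=7, h=3) → closed; open now [(1,2) g=4 f=7, (1,4) g=4 f=9, (2,2) g=3 f=7, (2,4) g=3 f=9, (3,2) g=2 f=7, (3,4) g=2 f=9, (4,4) g=1 f=9, (5,3) g=1 f=9]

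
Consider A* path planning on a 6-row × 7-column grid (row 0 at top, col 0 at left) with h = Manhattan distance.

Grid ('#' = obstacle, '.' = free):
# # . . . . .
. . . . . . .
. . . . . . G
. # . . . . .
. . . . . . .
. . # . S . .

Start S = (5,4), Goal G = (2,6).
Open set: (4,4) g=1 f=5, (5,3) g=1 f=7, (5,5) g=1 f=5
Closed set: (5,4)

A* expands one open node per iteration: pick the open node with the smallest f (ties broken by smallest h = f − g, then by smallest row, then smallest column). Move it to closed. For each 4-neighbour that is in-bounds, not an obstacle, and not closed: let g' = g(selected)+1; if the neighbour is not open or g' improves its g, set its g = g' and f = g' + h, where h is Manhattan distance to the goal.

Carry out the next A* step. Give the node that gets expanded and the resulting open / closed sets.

expanded=(4,4); open=[(3,4) g=2 f=5, (4,3) g=2 f=7, (4,5) g=2 f=5, (5,3) g=1 f=7, (5,5) g=1 f=5]; closed=[(4,4), (5,4)]

step 1: expand (4,4) (f=5, h=4) → closed; open now [(3,4) g=2 f=5, (4,3) g=2 f=7, (4,5) g=2 f=5, (5,3) g=1 f=7, (5,5) g=1 f=5]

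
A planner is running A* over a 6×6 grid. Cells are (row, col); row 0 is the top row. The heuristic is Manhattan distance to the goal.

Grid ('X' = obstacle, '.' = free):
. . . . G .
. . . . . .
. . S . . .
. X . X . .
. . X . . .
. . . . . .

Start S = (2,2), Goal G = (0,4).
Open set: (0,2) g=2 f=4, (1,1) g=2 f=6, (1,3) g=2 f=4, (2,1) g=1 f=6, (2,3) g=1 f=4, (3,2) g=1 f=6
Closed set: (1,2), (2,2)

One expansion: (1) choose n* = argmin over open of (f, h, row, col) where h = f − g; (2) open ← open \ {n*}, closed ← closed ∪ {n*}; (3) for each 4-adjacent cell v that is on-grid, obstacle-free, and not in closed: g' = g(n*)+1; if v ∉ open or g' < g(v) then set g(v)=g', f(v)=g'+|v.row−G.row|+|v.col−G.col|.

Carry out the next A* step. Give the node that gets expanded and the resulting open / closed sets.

step 1: expand (0,2) (f=4, h=2) → closed; open now [(0,1) g=3 f=6, (0,3) g=3 f=4, (1,1) g=2 f=6, (1,3) g=2 f=4, (2,1) g=1 f=6, (2,3) g=1 f=4, (3,2) g=1 f=6]

expanded=(0,2); open=[(0,1) g=3 f=6, (0,3) g=3 f=4, (1,1) g=2 f=6, (1,3) g=2 f=4, (2,1) g=1 f=6, (2,3) g=1 f=4, (3,2) g=1 f=6]; closed=[(0,2), (1,2), (2,2)]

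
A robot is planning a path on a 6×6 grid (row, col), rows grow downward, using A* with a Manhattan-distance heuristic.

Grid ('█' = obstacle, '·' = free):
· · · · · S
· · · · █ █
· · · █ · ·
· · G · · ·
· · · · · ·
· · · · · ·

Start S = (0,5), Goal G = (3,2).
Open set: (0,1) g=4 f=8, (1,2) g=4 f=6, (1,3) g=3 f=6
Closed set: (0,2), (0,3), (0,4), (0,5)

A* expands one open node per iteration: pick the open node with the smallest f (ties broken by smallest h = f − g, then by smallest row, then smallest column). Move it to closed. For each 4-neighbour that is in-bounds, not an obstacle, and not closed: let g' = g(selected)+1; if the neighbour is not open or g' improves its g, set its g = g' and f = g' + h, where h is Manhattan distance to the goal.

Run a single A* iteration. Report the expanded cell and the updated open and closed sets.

step 1: expand (1,2) (f=6, h=2) → closed; open now [(0,1) g=4 f=8, (1,1) g=5 f=8, (1,3) g=3 f=6, (2,2) g=5 f=6]

expanded=(1,2); open=[(0,1) g=4 f=8, (1,1) g=5 f=8, (1,3) g=3 f=6, (2,2) g=5 f=6]; closed=[(0,2), (0,3), (0,4), (0,5), (1,2)]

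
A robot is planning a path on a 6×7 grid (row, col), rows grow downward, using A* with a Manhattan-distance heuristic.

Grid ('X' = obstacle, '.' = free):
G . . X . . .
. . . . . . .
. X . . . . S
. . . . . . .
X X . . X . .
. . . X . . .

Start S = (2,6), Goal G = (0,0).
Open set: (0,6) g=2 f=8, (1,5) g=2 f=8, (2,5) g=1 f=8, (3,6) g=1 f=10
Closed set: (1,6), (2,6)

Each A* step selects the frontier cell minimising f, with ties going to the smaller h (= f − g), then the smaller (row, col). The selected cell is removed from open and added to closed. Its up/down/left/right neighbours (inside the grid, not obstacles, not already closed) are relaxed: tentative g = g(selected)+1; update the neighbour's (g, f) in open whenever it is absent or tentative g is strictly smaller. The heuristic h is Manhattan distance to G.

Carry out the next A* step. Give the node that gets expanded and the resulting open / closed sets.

step 1: expand (0,6) (f=8, h=6) → closed; open now [(0,5) g=3 f=8, (1,5) g=2 f=8, (2,5) g=1 f=8, (3,6) g=1 f=10]

expanded=(0,6); open=[(0,5) g=3 f=8, (1,5) g=2 f=8, (2,5) g=1 f=8, (3,6) g=1 f=10]; closed=[(0,6), (1,6), (2,6)]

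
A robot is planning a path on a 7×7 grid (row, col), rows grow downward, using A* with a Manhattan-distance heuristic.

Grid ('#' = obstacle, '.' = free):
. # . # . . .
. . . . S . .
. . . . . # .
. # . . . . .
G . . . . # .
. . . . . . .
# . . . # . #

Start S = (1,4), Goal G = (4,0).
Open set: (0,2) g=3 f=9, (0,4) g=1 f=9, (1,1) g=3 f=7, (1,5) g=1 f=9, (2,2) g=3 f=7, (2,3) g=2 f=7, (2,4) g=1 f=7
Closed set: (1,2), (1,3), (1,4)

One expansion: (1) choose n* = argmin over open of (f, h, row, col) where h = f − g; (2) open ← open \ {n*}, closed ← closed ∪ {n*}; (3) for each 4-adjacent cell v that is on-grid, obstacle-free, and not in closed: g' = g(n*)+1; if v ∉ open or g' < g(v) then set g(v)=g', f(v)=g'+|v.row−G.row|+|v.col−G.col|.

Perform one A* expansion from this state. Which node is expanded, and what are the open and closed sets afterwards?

step 1: expand (1,1) (f=7, h=4) → closed; open now [(0,2) g=3 f=9, (0,4) g=1 f=9, (1,0) g=4 f=7, (1,5) g=1 f=9, (2,1) g=4 f=7, (2,2) g=3 f=7, (2,3) g=2 f=7, (2,4) g=1 f=7]

expanded=(1,1); open=[(0,2) g=3 f=9, (0,4) g=1 f=9, (1,0) g=4 f=7, (1,5) g=1 f=9, (2,1) g=4 f=7, (2,2) g=3 f=7, (2,3) g=2 f=7, (2,4) g=1 f=7]; closed=[(1,1), (1,2), (1,3), (1,4)]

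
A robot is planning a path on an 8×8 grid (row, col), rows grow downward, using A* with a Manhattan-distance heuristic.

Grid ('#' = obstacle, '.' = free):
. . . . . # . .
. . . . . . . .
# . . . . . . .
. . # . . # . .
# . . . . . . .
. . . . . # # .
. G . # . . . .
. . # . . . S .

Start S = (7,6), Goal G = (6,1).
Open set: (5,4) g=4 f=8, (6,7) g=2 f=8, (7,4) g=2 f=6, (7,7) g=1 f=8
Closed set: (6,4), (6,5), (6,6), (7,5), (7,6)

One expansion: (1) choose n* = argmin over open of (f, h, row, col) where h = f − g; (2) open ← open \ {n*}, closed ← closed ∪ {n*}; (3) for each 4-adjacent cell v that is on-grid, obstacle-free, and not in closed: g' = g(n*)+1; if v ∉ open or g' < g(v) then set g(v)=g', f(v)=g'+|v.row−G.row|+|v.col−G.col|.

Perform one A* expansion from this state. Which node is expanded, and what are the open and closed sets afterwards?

step 1: expand (7,4) (f=6, h=4) → closed; open now [(5,4) g=4 f=8, (6,7) g=2 f=8, (7,3) g=3 f=6, (7,7) g=1 f=8]

expanded=(7,4); open=[(5,4) g=4 f=8, (6,7) g=2 f=8, (7,3) g=3 f=6, (7,7) g=1 f=8]; closed=[(6,4), (6,5), (6,6), (7,4), (7,5), (7,6)]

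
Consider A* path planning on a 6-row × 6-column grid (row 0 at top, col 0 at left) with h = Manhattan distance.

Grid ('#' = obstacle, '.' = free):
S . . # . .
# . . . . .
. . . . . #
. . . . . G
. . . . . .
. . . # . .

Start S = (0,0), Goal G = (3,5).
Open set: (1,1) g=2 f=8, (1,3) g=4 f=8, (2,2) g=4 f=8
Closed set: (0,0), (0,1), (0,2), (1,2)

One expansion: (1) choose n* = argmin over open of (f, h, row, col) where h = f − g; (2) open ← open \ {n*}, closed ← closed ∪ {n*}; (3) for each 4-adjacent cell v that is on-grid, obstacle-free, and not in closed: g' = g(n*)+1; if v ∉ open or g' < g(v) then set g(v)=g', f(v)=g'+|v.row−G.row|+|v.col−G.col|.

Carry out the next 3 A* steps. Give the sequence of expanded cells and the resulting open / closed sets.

step 1: expand (1,3) (f=8, h=4) → closed; open now [(1,1) g=2 f=8, (1,4) g=5 f=8, (2,2) g=4 f=8, (2,3) g=5 f=8]
step 2: expand (1,4) (f=8, h=3) → closed; open now [(0,4) g=6 f=10, (1,1) g=2 f=8, (1,5) g=6 f=8, (2,2) g=4 f=8, (2,3) g=5 f=8, (2,4) g=6 f=8]
step 3: expand (1,5) (f=8, h=2) → closed; open now [(0,4) g=6 f=10, (0,5) g=7 f=10, (1,1) g=2 f=8, (2,2) g=4 f=8, (2,3) g=5 f=8, (2,4) g=6 f=8]

order=[(1,3) → (1,4) → (1,5)]; open=[(0,4) g=6 f=10, (0,5) g=7 f=10, (1,1) g=2 f=8, (2,2) g=4 f=8, (2,3) g=5 f=8, (2,4) g=6 f=8]; closed=[(0,0), (0,1), (0,2), (1,2), (1,3), (1,4), (1,5)]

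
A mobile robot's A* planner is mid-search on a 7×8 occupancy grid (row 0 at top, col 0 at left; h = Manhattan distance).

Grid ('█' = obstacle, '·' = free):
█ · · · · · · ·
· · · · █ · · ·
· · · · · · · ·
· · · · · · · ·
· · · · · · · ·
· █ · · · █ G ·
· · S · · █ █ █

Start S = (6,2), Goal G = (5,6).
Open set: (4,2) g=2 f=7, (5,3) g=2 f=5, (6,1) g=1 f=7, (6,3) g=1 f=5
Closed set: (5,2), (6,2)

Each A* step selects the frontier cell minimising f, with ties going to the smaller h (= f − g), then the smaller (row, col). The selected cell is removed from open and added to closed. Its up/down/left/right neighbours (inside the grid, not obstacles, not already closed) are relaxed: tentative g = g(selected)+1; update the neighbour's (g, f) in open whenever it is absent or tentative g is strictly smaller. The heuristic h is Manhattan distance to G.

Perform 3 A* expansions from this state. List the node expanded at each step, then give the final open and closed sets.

order=[(5,3) → (5,4) → (6,3)]; open=[(4,2) g=2 f=7, (4,3) g=3 f=7, (4,4) g=4 f=7, (6,1) g=1 f=7, (6,4) g=2 f=5]; closed=[(5,2), (5,3), (5,4), (6,2), (6,3)]

step 1: expand (5,3) (f=5, h=3) → closed; open now [(4,2) g=2 f=7, (4,3) g=3 f=7, (5,4) g=3 f=5, (6,1) g=1 f=7, (6,3) g=1 f=5]
step 2: expand (5,4) (f=5, h=2) → closed; open now [(4,2) g=2 f=7, (4,3) g=3 f=7, (4,4) g=4 f=7, (6,1) g=1 f=7, (6,3) g=1 f=5, (6,4) g=4 f=7]
step 3: expand (6,3) (f=5, h=4) → closed; open now [(4,2) g=2 f=7, (4,3) g=3 f=7, (4,4) g=4 f=7, (6,1) g=1 f=7, (6,4) g=2 f=5]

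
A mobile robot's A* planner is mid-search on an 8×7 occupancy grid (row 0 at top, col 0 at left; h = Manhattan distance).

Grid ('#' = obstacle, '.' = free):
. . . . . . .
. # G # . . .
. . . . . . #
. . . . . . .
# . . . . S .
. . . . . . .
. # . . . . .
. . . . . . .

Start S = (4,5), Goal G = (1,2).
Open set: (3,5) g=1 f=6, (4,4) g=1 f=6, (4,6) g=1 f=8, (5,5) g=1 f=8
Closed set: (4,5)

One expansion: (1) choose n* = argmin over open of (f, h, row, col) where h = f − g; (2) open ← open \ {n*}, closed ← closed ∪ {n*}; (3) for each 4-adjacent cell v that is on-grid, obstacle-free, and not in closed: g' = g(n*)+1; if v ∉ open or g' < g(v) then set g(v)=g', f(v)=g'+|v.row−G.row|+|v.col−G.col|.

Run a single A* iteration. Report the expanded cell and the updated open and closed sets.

step 1: expand (3,5) (f=6, h=5) → closed; open now [(2,5) g=2 f=6, (3,4) g=2 f=6, (3,6) g=2 f=8, (4,4) g=1 f=6, (4,6) g=1 f=8, (5,5) g=1 f=8]

expanded=(3,5); open=[(2,5) g=2 f=6, (3,4) g=2 f=6, (3,6) g=2 f=8, (4,4) g=1 f=6, (4,6) g=1 f=8, (5,5) g=1 f=8]; closed=[(3,5), (4,5)]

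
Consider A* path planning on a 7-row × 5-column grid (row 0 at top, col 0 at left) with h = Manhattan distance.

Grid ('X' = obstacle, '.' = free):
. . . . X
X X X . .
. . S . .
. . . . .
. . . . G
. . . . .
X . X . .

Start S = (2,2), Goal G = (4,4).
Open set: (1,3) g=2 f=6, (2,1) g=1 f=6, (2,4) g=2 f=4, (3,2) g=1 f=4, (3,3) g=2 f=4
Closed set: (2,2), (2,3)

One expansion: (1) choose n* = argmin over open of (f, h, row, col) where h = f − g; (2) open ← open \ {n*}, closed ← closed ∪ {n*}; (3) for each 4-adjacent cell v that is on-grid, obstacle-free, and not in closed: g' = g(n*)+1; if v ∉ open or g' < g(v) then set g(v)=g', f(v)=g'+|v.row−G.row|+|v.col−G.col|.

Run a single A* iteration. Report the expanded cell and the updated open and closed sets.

step 1: expand (2,4) (f=4, h=2) → closed; open now [(1,3) g=2 f=6, (1,4) g=3 f=6, (2,1) g=1 f=6, (3,2) g=1 f=4, (3,3) g=2 f=4, (3,4) g=3 f=4]

expanded=(2,4); open=[(1,3) g=2 f=6, (1,4) g=3 f=6, (2,1) g=1 f=6, (3,2) g=1 f=4, (3,3) g=2 f=4, (3,4) g=3 f=4]; closed=[(2,2), (2,3), (2,4)]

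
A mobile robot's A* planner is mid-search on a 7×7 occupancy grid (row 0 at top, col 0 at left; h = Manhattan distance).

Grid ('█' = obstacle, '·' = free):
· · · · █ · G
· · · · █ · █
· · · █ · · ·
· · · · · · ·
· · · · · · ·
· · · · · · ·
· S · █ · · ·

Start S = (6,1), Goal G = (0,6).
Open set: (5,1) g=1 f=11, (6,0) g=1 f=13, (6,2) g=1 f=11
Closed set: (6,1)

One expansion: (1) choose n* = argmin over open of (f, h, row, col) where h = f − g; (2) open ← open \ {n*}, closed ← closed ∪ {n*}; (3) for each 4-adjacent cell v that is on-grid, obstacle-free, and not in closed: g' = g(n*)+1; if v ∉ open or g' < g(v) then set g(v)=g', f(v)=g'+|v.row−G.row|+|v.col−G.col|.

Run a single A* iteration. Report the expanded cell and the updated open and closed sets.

expanded=(5,1); open=[(4,1) g=2 f=11, (5,0) g=2 f=13, (5,2) g=2 f=11, (6,0) g=1 f=13, (6,2) g=1 f=11]; closed=[(5,1), (6,1)]

step 1: expand (5,1) (f=11, h=10) → closed; open now [(4,1) g=2 f=11, (5,0) g=2 f=13, (5,2) g=2 f=11, (6,0) g=1 f=13, (6,2) g=1 f=11]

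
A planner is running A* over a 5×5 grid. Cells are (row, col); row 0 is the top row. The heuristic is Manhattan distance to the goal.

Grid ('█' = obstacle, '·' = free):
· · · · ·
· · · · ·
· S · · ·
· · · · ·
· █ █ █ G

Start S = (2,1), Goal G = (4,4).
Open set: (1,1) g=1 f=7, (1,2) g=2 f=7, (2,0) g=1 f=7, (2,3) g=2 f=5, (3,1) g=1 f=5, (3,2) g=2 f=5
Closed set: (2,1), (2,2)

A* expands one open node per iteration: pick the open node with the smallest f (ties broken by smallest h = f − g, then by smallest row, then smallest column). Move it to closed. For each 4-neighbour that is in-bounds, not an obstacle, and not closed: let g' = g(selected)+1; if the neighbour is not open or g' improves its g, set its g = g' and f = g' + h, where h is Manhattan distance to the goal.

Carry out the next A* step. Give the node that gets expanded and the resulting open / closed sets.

step 1: expand (2,3) (f=5, h=3) → closed; open now [(1,1) g=1 f=7, (1,2) g=2 f=7, (1,3) g=3 f=7, (2,0) g=1 f=7, (2,4) g=3 f=5, (3,1) g=1 f=5, (3,2) g=2 f=5, (3,3) g=3 f=5]

expanded=(2,3); open=[(1,1) g=1 f=7, (1,2) g=2 f=7, (1,3) g=3 f=7, (2,0) g=1 f=7, (2,4) g=3 f=5, (3,1) g=1 f=5, (3,2) g=2 f=5, (3,3) g=3 f=5]; closed=[(2,1), (2,2), (2,3)]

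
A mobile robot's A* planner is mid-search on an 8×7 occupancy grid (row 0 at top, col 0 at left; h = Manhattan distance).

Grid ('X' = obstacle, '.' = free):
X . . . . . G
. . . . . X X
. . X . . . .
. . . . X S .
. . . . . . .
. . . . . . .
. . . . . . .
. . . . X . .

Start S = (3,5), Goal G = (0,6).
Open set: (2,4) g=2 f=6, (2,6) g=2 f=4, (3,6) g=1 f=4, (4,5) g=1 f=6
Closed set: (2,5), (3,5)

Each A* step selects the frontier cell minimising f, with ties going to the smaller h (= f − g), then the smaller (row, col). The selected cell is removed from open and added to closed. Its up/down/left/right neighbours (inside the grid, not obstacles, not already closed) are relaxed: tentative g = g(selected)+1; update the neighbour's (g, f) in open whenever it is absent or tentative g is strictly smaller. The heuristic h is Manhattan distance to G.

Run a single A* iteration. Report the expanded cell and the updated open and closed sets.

step 1: expand (2,6) (f=4, h=2) → closed; open now [(2,4) g=2 f=6, (3,6) g=1 f=4, (4,5) g=1 f=6]

expanded=(2,6); open=[(2,4) g=2 f=6, (3,6) g=1 f=4, (4,5) g=1 f=6]; closed=[(2,5), (2,6), (3,5)]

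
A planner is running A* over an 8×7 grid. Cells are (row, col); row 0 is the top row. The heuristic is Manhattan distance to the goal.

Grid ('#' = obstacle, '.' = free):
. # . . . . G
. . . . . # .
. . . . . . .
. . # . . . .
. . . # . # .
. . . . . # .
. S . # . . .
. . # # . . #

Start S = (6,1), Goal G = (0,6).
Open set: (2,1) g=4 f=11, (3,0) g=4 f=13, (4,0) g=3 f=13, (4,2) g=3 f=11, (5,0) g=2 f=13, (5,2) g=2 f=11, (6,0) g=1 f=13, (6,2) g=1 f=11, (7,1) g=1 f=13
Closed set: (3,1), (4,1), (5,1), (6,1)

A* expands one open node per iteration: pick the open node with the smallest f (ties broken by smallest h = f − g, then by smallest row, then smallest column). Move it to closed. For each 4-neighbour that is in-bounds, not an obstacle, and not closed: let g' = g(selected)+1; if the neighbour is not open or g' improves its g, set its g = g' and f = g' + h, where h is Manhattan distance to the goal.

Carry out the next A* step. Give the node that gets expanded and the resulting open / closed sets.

step 1: expand (2,1) (f=11, h=7) → closed; open now [(1,1) g=5 f=11, (2,0) g=5 f=13, (2,2) g=5 f=11, (3,0) g=4 f=13, (4,0) g=3 f=13, (4,2) g=3 f=11, (5,0) g=2 f=13, (5,2) g=2 f=11, (6,0) g=1 f=13, (6,2) g=1 f=11, (7,1) g=1 f=13]

expanded=(2,1); open=[(1,1) g=5 f=11, (2,0) g=5 f=13, (2,2) g=5 f=11, (3,0) g=4 f=13, (4,0) g=3 f=13, (4,2) g=3 f=11, (5,0) g=2 f=13, (5,2) g=2 f=11, (6,0) g=1 f=13, (6,2) g=1 f=11, (7,1) g=1 f=13]; closed=[(2,1), (3,1), (4,1), (5,1), (6,1)]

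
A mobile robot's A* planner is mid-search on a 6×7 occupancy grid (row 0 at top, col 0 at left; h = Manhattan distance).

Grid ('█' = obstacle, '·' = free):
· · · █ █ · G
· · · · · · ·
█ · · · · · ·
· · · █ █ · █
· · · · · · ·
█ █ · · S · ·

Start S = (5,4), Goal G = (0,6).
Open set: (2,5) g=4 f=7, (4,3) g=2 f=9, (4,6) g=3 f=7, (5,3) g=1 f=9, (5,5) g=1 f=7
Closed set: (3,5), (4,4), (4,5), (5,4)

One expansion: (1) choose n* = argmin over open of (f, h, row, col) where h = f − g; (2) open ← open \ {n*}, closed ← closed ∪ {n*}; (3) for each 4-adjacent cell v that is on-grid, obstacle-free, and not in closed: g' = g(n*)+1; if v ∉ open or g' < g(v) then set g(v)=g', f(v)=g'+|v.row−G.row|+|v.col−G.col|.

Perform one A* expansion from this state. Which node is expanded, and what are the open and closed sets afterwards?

step 1: expand (2,5) (f=7, h=3) → closed; open now [(1,5) g=5 f=7, (2,4) g=5 f=9, (2,6) g=5 f=7, (4,3) g=2 f=9, (4,6) g=3 f=7, (5,3) g=1 f=9, (5,5) g=1 f=7]

expanded=(2,5); open=[(1,5) g=5 f=7, (2,4) g=5 f=9, (2,6) g=5 f=7, (4,3) g=2 f=9, (4,6) g=3 f=7, (5,3) g=1 f=9, (5,5) g=1 f=7]; closed=[(2,5), (3,5), (4,4), (4,5), (5,4)]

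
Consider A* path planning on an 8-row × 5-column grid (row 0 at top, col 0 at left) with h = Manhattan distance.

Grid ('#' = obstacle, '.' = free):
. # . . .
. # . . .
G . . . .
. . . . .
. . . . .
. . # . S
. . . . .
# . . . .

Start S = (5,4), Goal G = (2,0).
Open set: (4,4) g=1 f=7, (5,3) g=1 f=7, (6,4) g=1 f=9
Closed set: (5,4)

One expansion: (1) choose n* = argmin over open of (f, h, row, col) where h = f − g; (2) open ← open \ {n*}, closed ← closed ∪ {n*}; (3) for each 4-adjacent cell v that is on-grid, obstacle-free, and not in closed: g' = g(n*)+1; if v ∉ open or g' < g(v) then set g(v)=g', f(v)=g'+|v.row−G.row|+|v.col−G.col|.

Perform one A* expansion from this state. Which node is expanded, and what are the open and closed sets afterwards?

step 1: expand (4,4) (f=7, h=6) → closed; open now [(3,4) g=2 f=7, (4,3) g=2 f=7, (5,3) g=1 f=7, (6,4) g=1 f=9]

expanded=(4,4); open=[(3,4) g=2 f=7, (4,3) g=2 f=7, (5,3) g=1 f=7, (6,4) g=1 f=9]; closed=[(4,4), (5,4)]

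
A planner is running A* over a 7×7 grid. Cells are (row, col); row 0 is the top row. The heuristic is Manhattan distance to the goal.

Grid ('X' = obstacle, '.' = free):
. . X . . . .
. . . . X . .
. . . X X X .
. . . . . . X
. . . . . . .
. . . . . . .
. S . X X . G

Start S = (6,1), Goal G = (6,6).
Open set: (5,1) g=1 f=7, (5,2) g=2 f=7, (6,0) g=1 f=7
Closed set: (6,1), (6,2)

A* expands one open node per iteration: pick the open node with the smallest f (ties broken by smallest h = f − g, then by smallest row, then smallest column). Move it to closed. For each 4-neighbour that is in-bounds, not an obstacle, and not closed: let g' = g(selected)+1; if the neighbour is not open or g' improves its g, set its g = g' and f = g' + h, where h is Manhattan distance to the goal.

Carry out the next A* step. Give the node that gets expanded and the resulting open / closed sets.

expanded=(5,2); open=[(4,2) g=3 f=9, (5,1) g=1 f=7, (5,3) g=3 f=7, (6,0) g=1 f=7]; closed=[(5,2), (6,1), (6,2)]

step 1: expand (5,2) (f=7, h=5) → closed; open now [(4,2) g=3 f=9, (5,1) g=1 f=7, (5,3) g=3 f=7, (6,0) g=1 f=7]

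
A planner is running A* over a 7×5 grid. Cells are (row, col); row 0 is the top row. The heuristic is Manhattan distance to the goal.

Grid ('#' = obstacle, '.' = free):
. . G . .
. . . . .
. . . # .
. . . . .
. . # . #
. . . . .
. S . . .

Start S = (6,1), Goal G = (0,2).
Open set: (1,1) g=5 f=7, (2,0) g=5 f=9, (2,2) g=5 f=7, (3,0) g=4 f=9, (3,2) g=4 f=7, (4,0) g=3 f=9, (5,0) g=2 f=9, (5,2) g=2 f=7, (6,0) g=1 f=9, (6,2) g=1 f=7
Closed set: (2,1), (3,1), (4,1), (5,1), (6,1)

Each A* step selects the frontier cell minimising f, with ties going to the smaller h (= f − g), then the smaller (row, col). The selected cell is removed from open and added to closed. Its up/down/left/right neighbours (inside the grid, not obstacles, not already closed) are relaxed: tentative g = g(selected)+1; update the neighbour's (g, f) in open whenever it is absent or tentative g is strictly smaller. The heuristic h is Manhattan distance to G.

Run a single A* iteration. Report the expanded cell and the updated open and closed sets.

step 1: expand (1,1) (f=7, h=2) → closed; open now [(0,1) g=6 f=7, (1,0) g=6 f=9, (1,2) g=6 f=7, (2,0) g=5 f=9, (2,2) g=5 f=7, (3,0) g=4 f=9, (3,2) g=4 f=7, (4,0) g=3 f=9, (5,0) g=2 f=9, (5,2) g=2 f=7, (6,0) g=1 f=9, (6,2) g=1 f=7]

expanded=(1,1); open=[(0,1) g=6 f=7, (1,0) g=6 f=9, (1,2) g=6 f=7, (2,0) g=5 f=9, (2,2) g=5 f=7, (3,0) g=4 f=9, (3,2) g=4 f=7, (4,0) g=3 f=9, (5,0) g=2 f=9, (5,2) g=2 f=7, (6,0) g=1 f=9, (6,2) g=1 f=7]; closed=[(1,1), (2,1), (3,1), (4,1), (5,1), (6,1)]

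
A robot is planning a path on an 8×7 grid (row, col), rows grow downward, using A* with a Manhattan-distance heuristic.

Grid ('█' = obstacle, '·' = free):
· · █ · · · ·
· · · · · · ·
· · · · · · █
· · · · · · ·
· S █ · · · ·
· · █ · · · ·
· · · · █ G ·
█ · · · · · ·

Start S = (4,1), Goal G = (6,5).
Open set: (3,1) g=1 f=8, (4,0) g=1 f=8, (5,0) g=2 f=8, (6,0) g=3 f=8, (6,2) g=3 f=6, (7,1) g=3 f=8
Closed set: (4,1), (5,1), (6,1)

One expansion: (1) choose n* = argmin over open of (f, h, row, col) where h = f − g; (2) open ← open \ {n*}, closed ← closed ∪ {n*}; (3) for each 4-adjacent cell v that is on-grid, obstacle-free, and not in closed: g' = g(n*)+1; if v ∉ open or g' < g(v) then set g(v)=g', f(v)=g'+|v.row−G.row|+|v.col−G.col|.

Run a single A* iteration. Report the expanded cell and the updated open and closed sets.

expanded=(6,2); open=[(3,1) g=1 f=8, (4,0) g=1 f=8, (5,0) g=2 f=8, (6,0) g=3 f=8, (6,3) g=4 f=6, (7,1) g=3 f=8, (7,2) g=4 f=8]; closed=[(4,1), (5,1), (6,1), (6,2)]

step 1: expand (6,2) (f=6, h=3) → closed; open now [(3,1) g=1 f=8, (4,0) g=1 f=8, (5,0) g=2 f=8, (6,0) g=3 f=8, (6,3) g=4 f=6, (7,1) g=3 f=8, (7,2) g=4 f=8]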